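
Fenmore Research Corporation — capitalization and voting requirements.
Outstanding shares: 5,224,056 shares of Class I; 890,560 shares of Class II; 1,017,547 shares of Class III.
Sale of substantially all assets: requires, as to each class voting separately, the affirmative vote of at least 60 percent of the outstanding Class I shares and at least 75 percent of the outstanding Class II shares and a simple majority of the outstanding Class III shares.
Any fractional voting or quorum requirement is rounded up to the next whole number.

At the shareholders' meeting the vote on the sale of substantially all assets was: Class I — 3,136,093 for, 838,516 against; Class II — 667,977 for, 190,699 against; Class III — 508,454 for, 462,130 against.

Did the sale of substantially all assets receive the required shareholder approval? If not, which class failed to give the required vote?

Not approved — the Class III shares did not give the required vote.

Class I: 3/5 of 5224056 = 3134433.60, rounded up to 3134434; 3,134,434 required, 3,136,093 in favor — approved.
Class II: 3/4 of 890560 = 667920; 667,920 required, 667,977 in favor — approved.
Class III: a majority of 1017547 is 508774; 508,774 required, 508,454 in favor — not approved.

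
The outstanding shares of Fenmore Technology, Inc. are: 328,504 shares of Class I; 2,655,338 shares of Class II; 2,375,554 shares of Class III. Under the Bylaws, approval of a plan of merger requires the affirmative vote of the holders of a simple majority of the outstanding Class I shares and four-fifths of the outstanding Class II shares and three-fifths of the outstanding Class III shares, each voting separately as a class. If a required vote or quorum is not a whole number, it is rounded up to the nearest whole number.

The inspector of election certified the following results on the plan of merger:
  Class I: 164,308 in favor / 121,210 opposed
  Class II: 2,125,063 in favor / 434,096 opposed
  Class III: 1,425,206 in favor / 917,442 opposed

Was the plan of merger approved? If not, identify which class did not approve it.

Class I: a majority of 328504 is 164253; 164,253 required, 164,308 in favor — approved.
Class II: 4/5 of 2655338 = 2124270.40, rounded up to 2124271; 2,124,271 required, 2,125,063 in favor — approved.
Class III: 3/5 of 2375554 = 1425332.40, rounded up to 1425333; 1,425,333 required, 1,425,206 in favor — not approved.

Not approved — the Class III shares did not give the required vote.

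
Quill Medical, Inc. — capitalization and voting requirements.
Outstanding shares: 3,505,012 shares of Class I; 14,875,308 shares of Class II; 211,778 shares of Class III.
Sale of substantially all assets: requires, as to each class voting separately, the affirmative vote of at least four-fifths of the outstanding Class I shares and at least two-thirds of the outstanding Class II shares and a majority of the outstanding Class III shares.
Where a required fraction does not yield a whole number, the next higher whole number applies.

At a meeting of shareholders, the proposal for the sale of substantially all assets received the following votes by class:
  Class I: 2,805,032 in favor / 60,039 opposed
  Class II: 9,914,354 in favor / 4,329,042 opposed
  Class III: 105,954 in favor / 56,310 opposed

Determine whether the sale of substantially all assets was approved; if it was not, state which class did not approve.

Class I: 4/5 of 3505012 = 2804009.60, rounded up to 2804010; 2,804,010 required, 2,805,032 in favor — approved.
Class II: 2/3 of 14875308 = 9916872; 9,916,872 required, 9,914,354 in favor — not approved.
Class III: a majority of 211778 is 105890; 105,890 required, 105,954 in favor — approved.

Not approved — the Class II shares did not give the required vote.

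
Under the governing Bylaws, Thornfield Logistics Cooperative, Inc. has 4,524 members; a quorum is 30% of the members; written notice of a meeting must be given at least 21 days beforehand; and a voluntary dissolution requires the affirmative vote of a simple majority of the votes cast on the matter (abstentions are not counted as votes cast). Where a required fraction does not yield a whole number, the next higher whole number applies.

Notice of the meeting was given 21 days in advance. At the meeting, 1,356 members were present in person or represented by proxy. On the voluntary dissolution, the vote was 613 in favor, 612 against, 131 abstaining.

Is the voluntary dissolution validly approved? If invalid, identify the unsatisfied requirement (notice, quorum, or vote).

Invalid — quorum requirement not satisfied.

Notice: 21 days given; 21 required. Satisfied.
Quorum: 30% of 4,524 = 1,357.20, rounded up to 1,358; 1,356 present. Not satisfied.
Vote: requires a majority of the votes cast (1,356 − 131 abstaining = 1,225); a majority of 1225 is 613, so 613 needed; 613 in favor. Satisfied.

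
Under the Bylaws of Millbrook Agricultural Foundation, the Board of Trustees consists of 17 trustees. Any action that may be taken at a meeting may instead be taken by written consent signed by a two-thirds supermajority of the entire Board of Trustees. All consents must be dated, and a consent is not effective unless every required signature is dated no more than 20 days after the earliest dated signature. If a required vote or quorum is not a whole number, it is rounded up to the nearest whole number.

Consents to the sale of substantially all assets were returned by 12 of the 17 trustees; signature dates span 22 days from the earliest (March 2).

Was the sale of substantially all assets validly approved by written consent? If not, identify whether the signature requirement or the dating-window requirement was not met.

Not effective — dating-window requirement not satisfied.

Signatures required: a two-thirds supermajority of 17 — 2/3 of 17 = 11.33, rounded up to 12, so 12 needed; 12 signed. Sufficient.
Dating window: the latest signature is 22 days after the earliest; the limit is 20 days. Outside the window.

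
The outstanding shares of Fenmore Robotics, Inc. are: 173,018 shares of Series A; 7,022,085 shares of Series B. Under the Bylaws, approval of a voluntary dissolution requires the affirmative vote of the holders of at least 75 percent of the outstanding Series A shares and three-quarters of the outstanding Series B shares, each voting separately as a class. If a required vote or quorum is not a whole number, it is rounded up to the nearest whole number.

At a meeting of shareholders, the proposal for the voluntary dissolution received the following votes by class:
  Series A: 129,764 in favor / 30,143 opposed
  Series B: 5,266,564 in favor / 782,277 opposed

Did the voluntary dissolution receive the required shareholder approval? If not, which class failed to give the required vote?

Series A: 3/4 of 173018 = 129763.50, rounded up to 129764; 129,764 required, 129,764 in favor — approved.
Series B: 3/4 of 7022085 = 5266563.75, rounded up to 5266564; 5,266,564 required, 5,266,564 in favor — approved.

Approved — every class gave the required vote.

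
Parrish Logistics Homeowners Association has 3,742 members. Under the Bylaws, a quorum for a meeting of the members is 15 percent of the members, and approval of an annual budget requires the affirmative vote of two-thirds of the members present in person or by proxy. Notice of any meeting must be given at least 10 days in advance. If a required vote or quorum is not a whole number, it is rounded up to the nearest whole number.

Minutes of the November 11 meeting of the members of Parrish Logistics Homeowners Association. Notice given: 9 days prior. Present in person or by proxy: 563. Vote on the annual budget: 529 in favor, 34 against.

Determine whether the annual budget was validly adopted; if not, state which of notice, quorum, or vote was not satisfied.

Invalid — notice requirement not satisfied.

Notice: 9 days given; 10 required. Not satisfied.
Quorum: 15% of 3,742 = 561.30, rounded up to 562; 563 present. Satisfied.
Vote: requires two-thirds of those present (563); 2/3 of 563 = 375.33, rounded up to 376, so 376 needed; 529 in favor. Satisfied.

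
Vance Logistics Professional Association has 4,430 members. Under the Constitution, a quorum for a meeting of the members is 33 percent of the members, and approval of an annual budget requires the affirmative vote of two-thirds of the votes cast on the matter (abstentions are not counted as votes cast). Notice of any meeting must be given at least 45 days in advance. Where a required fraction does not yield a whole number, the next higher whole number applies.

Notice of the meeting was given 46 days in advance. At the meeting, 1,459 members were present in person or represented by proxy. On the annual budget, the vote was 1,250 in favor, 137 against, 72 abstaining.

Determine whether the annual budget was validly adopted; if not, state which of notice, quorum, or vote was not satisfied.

Invalid — quorum requirement not satisfied.

Notice: 46 days given; 45 required. Satisfied.
Quorum: 33% of 4,430 = 1,461.90, rounded up to 1,462; 1,459 present. Not satisfied.
Vote: requires two-thirds of the votes cast (1,459 − 72 abstaining = 1,387); 2/3 of 1387 = 924.67, rounded up to 925, so 925 needed; 1,250 in favor. Satisfied.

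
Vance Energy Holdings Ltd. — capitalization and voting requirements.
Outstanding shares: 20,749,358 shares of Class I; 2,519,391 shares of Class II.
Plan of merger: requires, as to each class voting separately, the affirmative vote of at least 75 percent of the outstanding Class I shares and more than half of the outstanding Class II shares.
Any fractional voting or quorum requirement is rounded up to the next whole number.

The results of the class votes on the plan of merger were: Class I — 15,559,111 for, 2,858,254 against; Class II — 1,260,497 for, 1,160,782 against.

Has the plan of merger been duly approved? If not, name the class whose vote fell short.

Class I: 3/4 of 20749358 = 15562018.50, rounded up to 15562019; 15,562,019 required, 15,559,111 in favor — not approved.
Class II: a majority of 2519391 is 1259696; 1,259,696 required, 1,260,497 in favor — approved.

Not approved — the Class I shares did not give the required vote.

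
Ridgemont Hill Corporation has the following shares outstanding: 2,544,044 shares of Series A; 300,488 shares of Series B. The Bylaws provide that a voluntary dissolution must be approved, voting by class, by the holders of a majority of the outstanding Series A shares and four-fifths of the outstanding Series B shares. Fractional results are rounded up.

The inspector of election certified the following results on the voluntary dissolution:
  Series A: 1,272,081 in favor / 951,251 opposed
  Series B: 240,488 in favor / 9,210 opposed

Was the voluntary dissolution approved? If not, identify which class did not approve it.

Series A: a majority of 2544044 is 1272023; 1,272,023 required, 1,272,081 in favor — approved.
Series B: 4/5 of 300488 = 240390.40, rounded up to 240391; 240,391 required, 240,488 in favor — approved.

Approved — every class gave the required vote.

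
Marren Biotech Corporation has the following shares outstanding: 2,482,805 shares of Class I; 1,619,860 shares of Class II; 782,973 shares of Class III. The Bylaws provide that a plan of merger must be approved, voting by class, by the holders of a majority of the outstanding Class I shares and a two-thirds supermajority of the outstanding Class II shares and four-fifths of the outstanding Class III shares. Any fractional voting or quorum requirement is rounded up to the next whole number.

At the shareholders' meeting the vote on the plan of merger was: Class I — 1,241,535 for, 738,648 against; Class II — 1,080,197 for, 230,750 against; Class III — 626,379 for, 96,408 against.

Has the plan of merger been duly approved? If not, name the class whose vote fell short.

Approved — every class gave the required vote.

Class I: a majority of 2482805 is 1241403; 1,241,403 required, 1,241,535 in favor — approved.
Class II: 2/3 of 1619860 = 1079906.67, rounded up to 1079907; 1,079,907 required, 1,080,197 in favor — approved.
Class III: 4/5 of 782973 = 626378.40, rounded up to 626379; 626,379 required, 626,379 in favor — approved.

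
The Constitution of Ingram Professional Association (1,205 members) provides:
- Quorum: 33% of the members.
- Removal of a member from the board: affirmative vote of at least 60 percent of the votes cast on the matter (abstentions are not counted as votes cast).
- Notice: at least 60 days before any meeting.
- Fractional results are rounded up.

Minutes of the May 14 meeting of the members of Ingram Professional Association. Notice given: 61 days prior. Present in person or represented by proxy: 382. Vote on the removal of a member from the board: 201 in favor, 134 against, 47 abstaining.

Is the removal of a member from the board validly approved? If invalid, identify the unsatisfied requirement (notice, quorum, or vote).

Invalid — quorum requirement not satisfied.

Notice: 61 days given; 60 required. Satisfied.
Quorum: 33% of 1,205 = 397.65, rounded up to 398; 382 present. Not satisfied.
Vote: requires three-fifths of the votes cast (382 − 47 abstaining = 335); 3/5 of 335 = 201, so 201 needed; 201 in favor. Satisfied.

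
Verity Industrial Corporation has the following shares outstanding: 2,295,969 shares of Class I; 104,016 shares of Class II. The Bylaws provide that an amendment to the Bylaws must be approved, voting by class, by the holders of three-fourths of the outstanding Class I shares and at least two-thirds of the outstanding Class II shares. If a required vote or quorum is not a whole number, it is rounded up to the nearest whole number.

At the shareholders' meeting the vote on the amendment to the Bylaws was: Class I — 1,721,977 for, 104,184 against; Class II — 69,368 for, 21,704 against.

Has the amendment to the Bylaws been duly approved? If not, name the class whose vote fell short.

Class I: 3/4 of 2295969 = 1721976.75, rounded up to 1721977; 1,721,977 required, 1,721,977 in favor — approved.
Class II: 2/3 of 104016 = 69344; 69,344 required, 69,368 in favor — approved.

Approved — every class gave the required vote.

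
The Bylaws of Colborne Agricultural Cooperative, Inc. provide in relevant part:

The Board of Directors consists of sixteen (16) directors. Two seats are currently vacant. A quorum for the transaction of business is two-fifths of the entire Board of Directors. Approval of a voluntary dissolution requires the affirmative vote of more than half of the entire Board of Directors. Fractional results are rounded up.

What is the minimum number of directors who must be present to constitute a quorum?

7

2/5 of 16 = 6.40, rounded up to 7.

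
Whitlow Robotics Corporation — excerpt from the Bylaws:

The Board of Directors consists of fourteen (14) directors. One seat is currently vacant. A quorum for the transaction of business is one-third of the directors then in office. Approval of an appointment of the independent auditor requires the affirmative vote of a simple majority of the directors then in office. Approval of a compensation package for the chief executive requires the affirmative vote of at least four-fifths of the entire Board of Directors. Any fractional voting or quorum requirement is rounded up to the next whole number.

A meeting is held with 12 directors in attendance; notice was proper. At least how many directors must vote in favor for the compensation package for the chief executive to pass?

12

The compensation package for the chief executive requires four-fifths of the entire Board of Directors (14).
4/5 of 14 = 11.20, rounded up to 12.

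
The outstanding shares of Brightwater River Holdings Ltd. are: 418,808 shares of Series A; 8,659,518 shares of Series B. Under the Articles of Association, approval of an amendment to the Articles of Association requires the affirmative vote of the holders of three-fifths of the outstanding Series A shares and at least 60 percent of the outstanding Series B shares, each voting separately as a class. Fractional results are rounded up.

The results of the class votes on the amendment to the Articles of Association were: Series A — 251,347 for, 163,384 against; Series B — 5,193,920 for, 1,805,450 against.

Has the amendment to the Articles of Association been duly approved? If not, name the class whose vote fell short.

Series A: 3/5 of 418808 = 251284.80, rounded up to 251285; 251,285 required, 251,347 in favor — approved.
Series B: 3/5 of 8659518 = 5195710.80, rounded up to 5195711; 5,195,711 required, 5,193,920 in favor — not approved.

Not approved — the Series B shares did not give the required vote.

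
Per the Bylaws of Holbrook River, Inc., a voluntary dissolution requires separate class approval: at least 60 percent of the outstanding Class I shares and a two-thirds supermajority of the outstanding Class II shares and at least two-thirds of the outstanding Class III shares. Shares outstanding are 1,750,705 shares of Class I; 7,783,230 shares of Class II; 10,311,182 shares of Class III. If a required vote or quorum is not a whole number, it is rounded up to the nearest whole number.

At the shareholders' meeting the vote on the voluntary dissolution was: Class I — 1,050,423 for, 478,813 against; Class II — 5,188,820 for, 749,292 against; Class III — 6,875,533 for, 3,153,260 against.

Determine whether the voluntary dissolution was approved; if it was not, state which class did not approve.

Class I: 3/5 of 1750705 = 1050423; 1,050,423 required, 1,050,423 in favor — approved.
Class II: 2/3 of 7783230 = 5188820; 5,188,820 required, 5,188,820 in favor — approved.
Class III: 2/3 of 10311182 = 6874121.33, rounded up to 6874122; 6,874,122 required, 6,875,533 in favor — approved.

Approved — every class gave the required vote.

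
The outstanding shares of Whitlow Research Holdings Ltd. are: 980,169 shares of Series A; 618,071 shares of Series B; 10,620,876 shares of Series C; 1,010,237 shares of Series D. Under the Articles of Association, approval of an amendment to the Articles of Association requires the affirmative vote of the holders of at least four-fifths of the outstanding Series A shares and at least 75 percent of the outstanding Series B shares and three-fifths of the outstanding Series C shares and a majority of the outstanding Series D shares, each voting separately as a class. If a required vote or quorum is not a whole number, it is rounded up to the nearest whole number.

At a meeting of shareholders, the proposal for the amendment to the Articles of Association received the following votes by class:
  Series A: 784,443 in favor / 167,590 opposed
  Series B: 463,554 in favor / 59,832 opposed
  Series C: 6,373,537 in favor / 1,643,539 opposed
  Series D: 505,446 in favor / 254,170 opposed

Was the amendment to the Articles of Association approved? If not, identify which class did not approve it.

Series A: 4/5 of 980169 = 784135.20, rounded up to 784136; 784,136 required, 784,443 in favor — approved.
Series B: 3/4 of 618071 = 463553.25, rounded up to 463554; 463,554 required, 463,554 in favor — approved.
Series C: 3/5 of 10620876 = 6372525.60, rounded up to 6372526; 6,372,526 required, 6,373,537 in favor — approved.
Series D: a majority of 1010237 is 505119; 505,119 required, 505,446 in favor — approved.

Approved — every class gave the required vote.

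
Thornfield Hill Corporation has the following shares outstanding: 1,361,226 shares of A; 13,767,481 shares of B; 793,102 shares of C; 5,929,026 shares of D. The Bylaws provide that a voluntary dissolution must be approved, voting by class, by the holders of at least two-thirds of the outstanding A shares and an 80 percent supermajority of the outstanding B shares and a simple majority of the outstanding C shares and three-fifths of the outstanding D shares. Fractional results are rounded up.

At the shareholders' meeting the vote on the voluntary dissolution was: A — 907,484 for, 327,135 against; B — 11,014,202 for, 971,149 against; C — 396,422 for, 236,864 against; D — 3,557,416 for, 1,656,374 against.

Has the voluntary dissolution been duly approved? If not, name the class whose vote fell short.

Not approved — the C shares did not give the required vote.

A: 2/3 of 1361226 = 907484; 907,484 required, 907,484 in favor — approved.
B: 4/5 of 13767481 = 11013984.80, rounded up to 11013985; 11,013,985 required, 11,014,202 in favor — approved.
C: a majority of 793102 is 396552; 396,552 required, 396,422 in favor — not approved.
D: 3/5 of 5929026 = 3557415.60, rounded up to 3557416; 3,557,416 required, 3,557,416 in favor — approved.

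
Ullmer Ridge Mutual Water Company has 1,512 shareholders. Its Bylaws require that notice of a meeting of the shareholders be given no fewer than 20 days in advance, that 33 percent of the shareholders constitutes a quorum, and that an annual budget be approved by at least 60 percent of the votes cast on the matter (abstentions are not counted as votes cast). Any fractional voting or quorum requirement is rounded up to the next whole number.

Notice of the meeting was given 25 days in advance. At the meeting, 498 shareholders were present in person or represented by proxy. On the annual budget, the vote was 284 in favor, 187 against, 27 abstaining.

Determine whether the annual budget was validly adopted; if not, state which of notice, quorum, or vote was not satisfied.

Invalid — quorum requirement not satisfied.

Notice: 25 days given; 20 required. Satisfied.
Quorum: 33% of 1,512 = 498.96, rounded up to 499; 498 present. Not satisfied.
Vote: requires three-fifths of the votes cast (498 − 27 abstaining = 471); 3/5 of 471 = 282.60, rounded up to 283, so 283 needed; 284 in favor. Satisfied.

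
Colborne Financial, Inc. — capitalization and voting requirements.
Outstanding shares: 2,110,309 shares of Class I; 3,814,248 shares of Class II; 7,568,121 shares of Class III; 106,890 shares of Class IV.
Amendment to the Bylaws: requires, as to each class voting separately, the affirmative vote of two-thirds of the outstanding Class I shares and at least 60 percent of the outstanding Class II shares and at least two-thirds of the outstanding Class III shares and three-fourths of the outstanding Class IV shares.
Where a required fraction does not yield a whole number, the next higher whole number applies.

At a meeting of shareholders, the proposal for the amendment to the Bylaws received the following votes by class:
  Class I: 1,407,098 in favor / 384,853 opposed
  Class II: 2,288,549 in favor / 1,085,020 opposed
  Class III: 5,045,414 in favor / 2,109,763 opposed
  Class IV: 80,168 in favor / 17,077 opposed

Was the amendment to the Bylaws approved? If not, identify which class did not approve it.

Approved — every class gave the required vote.

Class I: 2/3 of 2110309 = 1406872.67, rounded up to 1406873; 1,406,873 required, 1,407,098 in favor — approved.
Class II: 3/5 of 3814248 = 2288548.80, rounded up to 2288549; 2,288,549 required, 2,288,549 in favor — approved.
Class III: 2/3 of 7568121 = 5045414; 5,045,414 required, 5,045,414 in favor — approved.
Class IV: 3/4 of 106890 = 80167.50, rounded up to 80168; 80,168 required, 80,168 in favor — approved.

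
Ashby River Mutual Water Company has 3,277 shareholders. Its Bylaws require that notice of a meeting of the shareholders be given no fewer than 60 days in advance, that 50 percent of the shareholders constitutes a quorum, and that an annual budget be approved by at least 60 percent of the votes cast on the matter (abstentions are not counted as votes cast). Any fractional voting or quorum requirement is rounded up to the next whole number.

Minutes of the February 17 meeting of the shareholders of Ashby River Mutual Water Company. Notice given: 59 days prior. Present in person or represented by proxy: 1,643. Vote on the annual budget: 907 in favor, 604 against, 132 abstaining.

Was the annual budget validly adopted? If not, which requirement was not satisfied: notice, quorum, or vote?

Invalid — notice requirement not satisfied.

Notice: 59 days given; 60 required. Not satisfied.
Quorum: 50% of 3,277 = 1,638.50, rounded up to 1,639; 1,643 present. Satisfied.
Vote: requires three-fifths of the votes cast (1,643 − 132 abstaining = 1,511); 3/5 of 1511 = 906.60, rounded up to 907, so 907 needed; 907 in favor. Satisfied.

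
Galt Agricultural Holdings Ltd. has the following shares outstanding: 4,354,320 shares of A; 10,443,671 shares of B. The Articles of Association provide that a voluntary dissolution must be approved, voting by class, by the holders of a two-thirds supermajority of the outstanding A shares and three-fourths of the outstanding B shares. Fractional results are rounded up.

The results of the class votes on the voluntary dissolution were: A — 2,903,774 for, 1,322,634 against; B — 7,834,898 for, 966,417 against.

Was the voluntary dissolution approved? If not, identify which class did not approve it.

A: 2/3 of 4354320 = 2902880; 2,902,880 required, 2,903,774 in favor — approved.
B: 3/4 of 10443671 = 7832753.25, rounded up to 7832754; 7,832,754 required, 7,834,898 in favor — approved.

Approved — every class gave the required vote.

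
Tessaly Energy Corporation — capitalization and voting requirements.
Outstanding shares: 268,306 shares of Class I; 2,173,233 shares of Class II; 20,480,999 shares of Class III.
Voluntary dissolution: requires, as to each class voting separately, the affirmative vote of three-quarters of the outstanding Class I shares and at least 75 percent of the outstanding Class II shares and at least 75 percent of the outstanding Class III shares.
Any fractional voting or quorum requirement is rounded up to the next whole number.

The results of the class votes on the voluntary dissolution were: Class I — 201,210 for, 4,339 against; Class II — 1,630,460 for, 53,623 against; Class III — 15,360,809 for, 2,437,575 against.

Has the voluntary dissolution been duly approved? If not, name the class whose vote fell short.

Class I: 3/4 of 268306 = 201229.50, rounded up to 201230; 201,230 required, 201,210 in favor — not approved.
Class II: 3/4 of 2173233 = 1629924.75, rounded up to 1629925; 1,629,925 required, 1,630,460 in favor — approved.
Class III: 3/4 of 20480999 = 15360749.25, rounded up to 15360750; 15,360,750 required, 15,360,809 in favor — approved.

Not approved — the Class I shares did not give the required vote.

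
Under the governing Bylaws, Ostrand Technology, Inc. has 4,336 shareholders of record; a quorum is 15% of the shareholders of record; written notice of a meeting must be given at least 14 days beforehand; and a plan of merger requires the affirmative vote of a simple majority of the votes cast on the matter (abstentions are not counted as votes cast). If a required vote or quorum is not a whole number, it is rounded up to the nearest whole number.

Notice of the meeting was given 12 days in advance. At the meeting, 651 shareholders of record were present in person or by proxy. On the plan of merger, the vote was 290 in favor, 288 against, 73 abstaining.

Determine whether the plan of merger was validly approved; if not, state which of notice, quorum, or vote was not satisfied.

Invalid — notice requirement not satisfied.

Notice: 12 days given; 14 required. Not satisfied.
Quorum: 15% of 4,336 = 650.40, rounded up to 651; 651 present. Satisfied.
Vote: requires a majority of the votes cast (651 − 73 abstaining = 578); a majority of 578 is 290, so 290 needed; 290 in favor. Satisfied.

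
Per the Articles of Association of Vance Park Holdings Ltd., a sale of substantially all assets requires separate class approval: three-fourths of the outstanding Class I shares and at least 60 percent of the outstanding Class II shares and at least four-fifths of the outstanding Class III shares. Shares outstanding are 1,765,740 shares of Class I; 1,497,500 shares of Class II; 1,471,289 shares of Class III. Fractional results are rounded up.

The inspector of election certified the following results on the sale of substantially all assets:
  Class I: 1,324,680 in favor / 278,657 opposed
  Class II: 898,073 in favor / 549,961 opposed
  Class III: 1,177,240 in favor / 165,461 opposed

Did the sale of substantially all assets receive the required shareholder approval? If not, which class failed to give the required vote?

Not approved — the Class II shares did not give the required vote.

Class I: 3/4 of 1765740 = 1324305; 1,324,305 required, 1,324,680 in favor — approved.
Class II: 3/5 of 1497500 = 898500; 898,500 required, 898,073 in favor — not approved.
Class III: 4/5 of 1471289 = 1177031.20, rounded up to 1177032; 1,177,032 required, 1,177,240 in favor — approved.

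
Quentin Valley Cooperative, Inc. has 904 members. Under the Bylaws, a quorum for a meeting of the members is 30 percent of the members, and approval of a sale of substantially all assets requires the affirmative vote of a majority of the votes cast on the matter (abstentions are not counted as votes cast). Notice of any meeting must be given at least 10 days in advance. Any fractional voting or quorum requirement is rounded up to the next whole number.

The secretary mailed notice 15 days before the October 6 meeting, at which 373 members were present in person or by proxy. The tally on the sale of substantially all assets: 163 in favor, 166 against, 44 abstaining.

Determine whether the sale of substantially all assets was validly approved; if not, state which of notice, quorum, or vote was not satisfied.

Invalid — vote requirement not satisfied.

Notice: 15 days given; 10 required. Satisfied.
Quorum: 30% of 904 = 271.20, rounded up to 272; 373 present. Satisfied.
Vote: requires a majority of the votes cast (373 − 44 abstaining = 329); a majority of 329 is 165, so 165 needed; 163 in favor. Not satisfied.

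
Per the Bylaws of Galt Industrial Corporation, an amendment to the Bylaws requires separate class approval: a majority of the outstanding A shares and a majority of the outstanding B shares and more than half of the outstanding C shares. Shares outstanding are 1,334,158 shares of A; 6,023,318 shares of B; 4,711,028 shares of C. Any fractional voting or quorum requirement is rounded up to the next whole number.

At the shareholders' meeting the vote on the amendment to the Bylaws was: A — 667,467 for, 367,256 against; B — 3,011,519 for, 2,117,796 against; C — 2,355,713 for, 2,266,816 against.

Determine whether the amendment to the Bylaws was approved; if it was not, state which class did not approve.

Not approved — the B shares did not give the required vote.

A: a majority of 1334158 is 667080; 667,080 required, 667,467 in favor — approved.
B: a majority of 6023318 is 3011660; 3,011,660 required, 3,011,519 in favor — not approved.
C: a majority of 4711028 is 2355515; 2,355,515 required, 2,355,713 in favor — approved.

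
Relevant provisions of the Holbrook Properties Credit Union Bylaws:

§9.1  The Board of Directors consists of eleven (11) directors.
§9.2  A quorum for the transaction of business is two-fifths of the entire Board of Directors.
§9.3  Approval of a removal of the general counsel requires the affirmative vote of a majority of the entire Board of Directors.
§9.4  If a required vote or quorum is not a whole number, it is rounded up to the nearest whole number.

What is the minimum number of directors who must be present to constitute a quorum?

5

2/5 of 11 = 4.40, rounded up to 5.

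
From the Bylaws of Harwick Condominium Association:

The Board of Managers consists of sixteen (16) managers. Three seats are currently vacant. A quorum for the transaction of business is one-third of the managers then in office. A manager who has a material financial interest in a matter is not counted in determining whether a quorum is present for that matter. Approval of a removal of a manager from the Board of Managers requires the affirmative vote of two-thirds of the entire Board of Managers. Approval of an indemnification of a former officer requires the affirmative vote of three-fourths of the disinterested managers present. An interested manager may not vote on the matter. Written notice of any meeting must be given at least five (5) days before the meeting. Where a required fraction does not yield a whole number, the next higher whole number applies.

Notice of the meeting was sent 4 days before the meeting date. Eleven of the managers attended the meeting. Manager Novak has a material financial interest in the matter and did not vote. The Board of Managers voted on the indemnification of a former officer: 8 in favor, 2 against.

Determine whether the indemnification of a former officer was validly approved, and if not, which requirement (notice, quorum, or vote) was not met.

Invalid — notice requirement not satisfied.

Notice: 4 days given; 5 required (4 < 5). Not satisfied.
Quorum: 11 present, but the 1 interested manager does not count, leaving 10. Quorum is 5. Satisfied.
Vote: the indemnification of a former officer requires three-fourths of the disinterested managers present (11 − 1 = 10). 3/4 of 10 = 7.50, rounded up to 8, so 8 affirmative votes are needed; 8 voted in favor. Satisfied.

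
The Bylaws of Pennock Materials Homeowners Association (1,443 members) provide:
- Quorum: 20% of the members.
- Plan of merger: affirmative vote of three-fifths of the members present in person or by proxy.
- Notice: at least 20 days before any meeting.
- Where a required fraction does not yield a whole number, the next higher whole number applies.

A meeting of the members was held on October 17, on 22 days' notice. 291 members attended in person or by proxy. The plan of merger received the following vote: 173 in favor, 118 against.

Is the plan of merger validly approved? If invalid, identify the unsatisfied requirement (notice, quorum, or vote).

Notice: 22 days given; 20 required. Satisfied.
Quorum: 20% of 1,443 = 288.60, rounded up to 289; 291 present. Satisfied.
Vote: requires three-fifths of those present (291); 3/5 of 291 = 174.60, rounded up to 175, so 175 needed; 173 in favor. Not satisfied.

Invalid — vote requirement not satisfied.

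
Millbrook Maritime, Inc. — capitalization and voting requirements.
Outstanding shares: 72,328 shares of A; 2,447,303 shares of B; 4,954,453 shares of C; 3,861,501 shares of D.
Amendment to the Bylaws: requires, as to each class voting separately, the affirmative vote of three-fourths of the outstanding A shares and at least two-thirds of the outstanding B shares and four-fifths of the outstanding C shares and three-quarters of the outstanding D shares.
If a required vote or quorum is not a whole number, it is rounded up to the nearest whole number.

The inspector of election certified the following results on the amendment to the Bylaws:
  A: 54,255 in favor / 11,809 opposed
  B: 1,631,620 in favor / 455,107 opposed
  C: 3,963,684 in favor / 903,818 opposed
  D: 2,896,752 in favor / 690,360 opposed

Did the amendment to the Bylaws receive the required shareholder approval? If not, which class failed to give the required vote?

A: 3/4 of 72328 = 54246; 54,246 required, 54,255 in favor — approved.
B: 2/3 of 2447303 = 1631535.33, rounded up to 1631536; 1,631,536 required, 1,631,620 in favor — approved.
C: 4/5 of 4954453 = 3963562.40, rounded up to 3963563; 3,963,563 required, 3,963,684 in favor — approved.
D: 3/4 of 3861501 = 2896125.75, rounded up to 2896126; 2,896,126 required, 2,896,752 in favor — approved.

Approved — every class gave the required vote.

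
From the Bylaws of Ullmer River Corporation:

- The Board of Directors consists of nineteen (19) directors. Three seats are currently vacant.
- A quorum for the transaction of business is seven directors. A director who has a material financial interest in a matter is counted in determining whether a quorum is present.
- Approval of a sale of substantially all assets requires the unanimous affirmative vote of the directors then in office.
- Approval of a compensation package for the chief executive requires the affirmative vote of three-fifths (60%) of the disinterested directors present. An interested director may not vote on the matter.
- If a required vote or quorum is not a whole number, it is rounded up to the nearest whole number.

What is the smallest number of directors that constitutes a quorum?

7

The quorum is fixed at 7.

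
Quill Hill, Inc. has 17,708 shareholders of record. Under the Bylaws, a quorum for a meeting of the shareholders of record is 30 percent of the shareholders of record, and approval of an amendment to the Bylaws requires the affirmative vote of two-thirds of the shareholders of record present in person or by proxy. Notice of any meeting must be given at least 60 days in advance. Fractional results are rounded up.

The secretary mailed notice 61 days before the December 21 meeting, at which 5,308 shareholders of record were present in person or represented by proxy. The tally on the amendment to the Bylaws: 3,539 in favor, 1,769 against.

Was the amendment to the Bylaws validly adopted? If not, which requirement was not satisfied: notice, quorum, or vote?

Invalid — quorum requirement not satisfied.

Notice: 61 days given; 60 required. Satisfied.
Quorum: 30% of 17,708 = 5,312.40, rounded up to 5,313; 5,308 present. Not satisfied.
Vote: requires two-thirds of those present (5,308); 2/3 of 5308 = 3538.67, rounded up to 3539, so 3,539 needed; 3,539 in favor. Satisfied.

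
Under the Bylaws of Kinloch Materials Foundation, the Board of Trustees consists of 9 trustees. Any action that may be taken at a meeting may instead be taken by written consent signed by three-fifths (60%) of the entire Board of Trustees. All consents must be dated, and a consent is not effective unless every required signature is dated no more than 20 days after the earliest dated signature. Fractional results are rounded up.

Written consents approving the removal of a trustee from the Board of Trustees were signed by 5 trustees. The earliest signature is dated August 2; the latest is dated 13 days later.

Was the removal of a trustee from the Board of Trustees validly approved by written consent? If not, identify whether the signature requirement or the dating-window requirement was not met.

Not effective — insufficient signatures.

Signatures required: three-fifths (60%) of 9 — 3/5 of 9 = 5.40, rounded up to 6, so 6 needed; 5 signed. Insufficient.
Dating window: the latest signature is 13 days after the earliest; the limit is 20 days. Within the window.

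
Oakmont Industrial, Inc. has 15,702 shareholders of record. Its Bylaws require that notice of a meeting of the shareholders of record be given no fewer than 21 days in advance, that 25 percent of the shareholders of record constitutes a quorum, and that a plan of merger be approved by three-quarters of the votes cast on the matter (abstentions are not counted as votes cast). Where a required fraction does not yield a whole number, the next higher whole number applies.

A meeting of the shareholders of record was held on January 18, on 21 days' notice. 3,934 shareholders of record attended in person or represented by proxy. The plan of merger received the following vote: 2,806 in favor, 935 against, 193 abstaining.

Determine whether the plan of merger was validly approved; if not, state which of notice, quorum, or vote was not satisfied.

Notice: 21 days given; 21 required. Satisfied.
Quorum: 25% of 15,702 = 3,925.50, rounded up to 3,926; 3,934 present. Satisfied.
Vote: requires three-fourths of the votes cast (3,934 − 193 abstaining = 3,741); 3/4 of 3741 = 2805.75, rounded up to 2806, so 2,806 needed; 2,806 in favor. Satisfied.

Valid — all requirements satisfied.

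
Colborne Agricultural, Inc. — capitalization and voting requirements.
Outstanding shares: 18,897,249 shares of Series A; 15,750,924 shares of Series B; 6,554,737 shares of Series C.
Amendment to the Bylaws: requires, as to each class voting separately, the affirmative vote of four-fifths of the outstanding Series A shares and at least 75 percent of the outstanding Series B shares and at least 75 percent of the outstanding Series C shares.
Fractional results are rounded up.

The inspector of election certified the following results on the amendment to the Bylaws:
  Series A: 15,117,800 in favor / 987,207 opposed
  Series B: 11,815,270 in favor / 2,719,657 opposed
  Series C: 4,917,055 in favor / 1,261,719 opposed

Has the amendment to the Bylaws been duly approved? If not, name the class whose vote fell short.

Series A: 4/5 of 18897249 = 15117799.20, rounded up to 15117800; 15,117,800 required, 15,117,800 in favor — approved.
Series B: 3/4 of 15750924 = 11813193; 11,813,193 required, 11,815,270 in favor — approved.
Series C: 3/4 of 6554737 = 4916052.75, rounded up to 4916053; 4,916,053 required, 4,917,055 in favor — approved.

Approved — every class gave the required vote.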